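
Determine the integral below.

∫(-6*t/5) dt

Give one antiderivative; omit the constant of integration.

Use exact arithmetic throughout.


Answer: -3*t**2/5.


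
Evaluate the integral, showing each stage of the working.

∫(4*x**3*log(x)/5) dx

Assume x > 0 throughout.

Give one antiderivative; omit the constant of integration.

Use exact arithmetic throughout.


Step 1. Integrate ∫(4*x**3*log(x)/5) dx by parts with u = log(x), dv = (4*x**3/5) dx, so v = x**4/5 [assuming x > 0]: now x**4*log(x)/5 + ∫(-x**3/5) dx.
Step 2. Evaluate the standard form: now x**4*log(x)/5 - x**4/20.
Answer: x**4*log(x)/5 - x**4/20.


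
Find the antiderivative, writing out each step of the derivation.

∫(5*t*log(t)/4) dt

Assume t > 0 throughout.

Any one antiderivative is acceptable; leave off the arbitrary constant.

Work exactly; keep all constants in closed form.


Step 1. Integrate ∫(5*t*log(t)/4) dt by parts with u = log(t), dv = (5*t/4) dt, so v = 5*t**2/8 [assuming t > 0]: now 5*t**2*log(t)/8 + ∫(-5*t/8) dt.
Step 2. Evaluate the standard form: now 5*t**2*log(t)/8 - 5*t**2/16.
Answer: 5*t**2*log(t)/8 - 5*t**2/16.


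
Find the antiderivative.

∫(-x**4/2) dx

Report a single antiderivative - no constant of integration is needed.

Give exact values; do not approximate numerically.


Answer: -x**5/10.


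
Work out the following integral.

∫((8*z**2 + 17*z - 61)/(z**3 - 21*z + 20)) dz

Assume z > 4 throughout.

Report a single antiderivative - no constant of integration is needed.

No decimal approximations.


Answer: 5*log(z - 4) + 2*log(z - 1) + log(z + 5).


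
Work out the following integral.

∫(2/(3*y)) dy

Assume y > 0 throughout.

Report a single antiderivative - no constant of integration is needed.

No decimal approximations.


Answer: 2*log(y)/3.


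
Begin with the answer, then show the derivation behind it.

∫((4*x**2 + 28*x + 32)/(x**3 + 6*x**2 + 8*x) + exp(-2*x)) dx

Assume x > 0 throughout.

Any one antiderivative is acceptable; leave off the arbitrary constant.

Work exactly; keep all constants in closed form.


The answer is 4*log(x) + 2*log(x + 2) - 2*log(x + 4) - exp(-2*x)/2.
Step 1. Rewrite: now ∫((4*x**2 + 28*x + 32)/(x**3 + 6*x**2 + 8*x)) dx + ∫(exp(-2*x)) dx.
Step 2. Decompose ∫((4*x**2 + 28*x + 32)/(x**3 + 6*x**2 + 8*x)) dx by partial fractions, (4*x**2 + 28*x + 32)/(x**3 + 6*x**2 + 8*x) = -2/(x + 4) + 2/(x + 2) + 4/x: now ∫(4/x) dx + ∫(2/(x + 2)) dx + ∫(-2/(x + 4)) dx + ∫(exp(-2*x)) dx.
Step 3. Evaluate the standard form [assuming x > -4]: now -2*log(x + 4) + ∫(4/x) dx + ∫(2/(x + 2)) dx + ∫(exp(-2*x)) dx.
Step 4. Evaluate the standard form [assuming x > 0]: now 4*log(x) - 2*log(x + 4) + ∫(2/(x + 2)) dx + ∫(exp(-2*x)) dx.
Step 5. Evaluate the standard form [assuming x > -2]: now 4*log(x) + 2*log(x + 2) - 2*log(x + 4) + ∫(exp(-2*x)) dx.
Step 6. Evaluate the standard form: now 4*log(x) + 2*log(x + 2) - 2*log(x + 4) - exp(-2*x)/2.
Answer: 4*log(x) + 2*log(x + 2) - 2*log(x + 4) - exp(-2*x)/2.


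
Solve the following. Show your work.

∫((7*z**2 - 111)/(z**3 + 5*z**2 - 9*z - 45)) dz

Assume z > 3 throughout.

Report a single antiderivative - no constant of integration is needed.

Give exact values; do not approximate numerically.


Step 1. Decompose ∫((7*z**2 - 111)/(z**3 + 5*z**2 - 9*z - 45)) dz by partial fractions, (7*z**2 - 111)/(z**3 + 5*z**2 - 9*z - 45) = 4/(z + 5) + 4/(z + 3) - 1/(z - 3): now ∫(-1/(z - 3)) dz + ∫(4/(z + 3)) dz + ∫(4/(z + 5)) dz.
Step 2. Evaluate the standard form [assuming z > 3]: now -log(z - 3) + ∫(4/(z + 3)) dz + ∫(4/(z + 5)) dz.
Step 3. Evaluate the standard form [assuming z > -5]: now -log(z - 3) + 4*log(z + 5) + ∫(4/(z + 3)) dz.
Step 4. Evaluate the standard form [assuming z > -3]: now -log(z - 3) + 4*log(z + 3) + 4*log(z + 5).
Answer: -log(z - 3) + 4*log(z + 3) + 4*log(z + 5).


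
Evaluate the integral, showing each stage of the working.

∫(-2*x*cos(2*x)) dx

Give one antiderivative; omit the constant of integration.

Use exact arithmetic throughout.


Step 1. Integrate ∫(-2*x*cos(2*x)) dx by parts with u = x, dv = (-2*cos(2*x)) dx, so v = -sin(2*x): now -x*sin(2*x) + ∫(sin(2*x)) dx.
Step 2. Evaluate the standard form: now -x*sin(2*x) - cos(2*x)/2.
Answer: -x*sin(2*x) - cos(2*x)/2.


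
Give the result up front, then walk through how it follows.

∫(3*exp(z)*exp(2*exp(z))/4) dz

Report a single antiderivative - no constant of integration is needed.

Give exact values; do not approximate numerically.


The answer is 3*exp(2*exp(z))/8.
Step 1. Substitute u = exp(z), turning ∫(3*exp(z)*exp(2*exp(z))/4) dz into ∫(3*exp(2*u)/4) du: now ∫(3*exp(2*u)/4) du.
Step 2. Evaluate the standard form: now 3*exp(2*u)/8.
Step 3. Substitute back u = exp(z): now 3*exp(2*exp(z))/8.
Answer: 3*exp(2*exp(z))/8.


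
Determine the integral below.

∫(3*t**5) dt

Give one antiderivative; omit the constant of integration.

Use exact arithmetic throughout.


Answer: t**6/2.


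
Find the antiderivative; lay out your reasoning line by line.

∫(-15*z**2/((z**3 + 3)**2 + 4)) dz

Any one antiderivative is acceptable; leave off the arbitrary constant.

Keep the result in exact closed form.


Step 1. Substitute u = z**3 + 3, turning ∫(-15*z**2/((z**3 + 3)**2 + 4)) dz into ∫(-5/(u**2 + 4)) du: now ∫(-5/(u**2 + 4)) du.
Step 2. Evaluate the standard form: now -5*atan(u/2)/2.
Step 3. Substitute back u = z**3 + 3: now -5*atan(z**3/2 + 3/2)/2.
Answer: -5*atan(z**3/2 + 3/2)/2.


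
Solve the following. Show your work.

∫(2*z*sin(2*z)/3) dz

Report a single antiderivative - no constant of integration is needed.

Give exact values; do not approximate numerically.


Step 1. Integrate ∫(2*z*sin(2*z)/3) dz by parts with u = z, dv = (2*sin(2*z)/3) dz, so v = -cos(2*z)/3: now -z*cos(2*z)/3 + ∫(cos(2*z)/3) dz.
Step 2. Evaluate the standard form: now -z*cos(2*z)/3 + sin(2*z)/6.
Answer: -z*cos(2*z)/3 + sin(2*z)/6.


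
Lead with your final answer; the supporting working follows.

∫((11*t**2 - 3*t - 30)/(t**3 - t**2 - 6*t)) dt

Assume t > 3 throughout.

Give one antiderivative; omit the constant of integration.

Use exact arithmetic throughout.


The answer is 5*log(t) + 4*log(t - 3) + 2*log(t + 2).
Step 1. Decompose ∫((11*t**2 - 3*t - 30)/(t**3 - t**2 - 6*t)) dt by partial fractions, (11*t**2 - 3*t - 30)/(t**3 - t**2 - 6*t) = 2/(t + 2) + 4/(t - 3) + 5/t: now ∫(5/t) dt + ∫(4/(t - 3)) dt + ∫(2/(t + 2)) dt.
Step 2. Evaluate the standard form [assuming t > 3]: now 4*log(t - 3) + ∫(5/t) dt + ∫(2/(t + 2)) dt.
Step 3. Evaluate the standard form [assuming t > -2]: now 4*log(t - 3) + 2*log(t + 2) + ∫(5/t) dt.
Step 4. Evaluate the standard form [assuming t > 0]: now 5*log(t) + 4*log(t - 3) + 2*log(t + 2).
Answer: 5*log(t) + 4*log(t - 3) + 2*log(t + 2).


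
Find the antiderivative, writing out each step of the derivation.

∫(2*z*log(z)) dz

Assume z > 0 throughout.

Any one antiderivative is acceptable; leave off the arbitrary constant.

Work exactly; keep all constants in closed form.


Step 1. Integrate ∫(2*z*log(z)) dz by parts with u = log(z), dv = (2*z) dz, so v = z**2 [assuming z > 0]: now z**2*log(z) + ∫(-z) dz.
Step 2. Evaluate the standard form: now z**2*log(z) - z**2/2.
Answer: z**2*log(z) - z**2/2.


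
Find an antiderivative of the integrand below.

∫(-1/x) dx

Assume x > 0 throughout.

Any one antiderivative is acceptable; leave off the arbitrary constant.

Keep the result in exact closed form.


Answer: -log(x).


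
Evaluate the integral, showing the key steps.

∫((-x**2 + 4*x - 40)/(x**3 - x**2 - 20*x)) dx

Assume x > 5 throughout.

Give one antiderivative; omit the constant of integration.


Step 1. Decompose ∫((-x**2 + 4*x - 40)/(x**3 - x**2 - 20*x)) dx by partial fractions, (-x**2 + 4*x - 40)/(x**3 - x**2 - 20*x) = -2/(x + 4) - 1/(x - 5) + 2/x: now ∫(2/x) dx + ∫(-1/(x - 5)) dx + ∫(-2/(x + 4)) dx.
Step 2. Evaluate the standard form [assuming x > 0]: now 2*log(x) + ∫(-1/(x - 5)) dx + ∫(-2/(x + 4)) dx.
Step 3. Evaluate the standard form [assuming x > -4]: now 2*log(x) - 2*log(x + 4) + ∫(-1/(x - 5)) dx.
Step 4. Evaluate the standard form [assuming x > 5]: now 2*log(x) - log(x - 5) - 2*log(x + 4).
Answer: 2*log(x) - log(x - 5) - 2*log(x + 4).


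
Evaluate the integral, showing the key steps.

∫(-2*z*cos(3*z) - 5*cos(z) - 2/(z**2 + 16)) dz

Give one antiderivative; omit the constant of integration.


Step 1. Rewrite: now ∫(-2*z*cos(3*z)) dz + ∫(-2/(z**2 + 16)) dz + ∫(-5*cos(z)) dz.
Step 2. Integrate ∫(-2*z*cos(3*z)) dz by parts with u = z, dv = (-2*cos(3*z)) dz, so v = -2*sin(3*z)/3: now -2*z*sin(3*z)/3 + ∫(-2/(z**2 + 16)) dz + ∫(2*sin(3*z)/3) dz + ∫(-5*cos(z)) dz.
Step 3. Evaluate the standard form: now -2*z*sin(3*z)/3 - 2*cos(3*z)/9 + ∫(-2/(z**2 + 16)) dz + ∫(-5*cos(z)) dz.
Step 4. Evaluate the standard form: now -2*z*sin(3*z)/3 - 2*cos(3*z)/9 - atan(z/4)/2 + ∫(-5*cos(z)) dz.
Step 5. Evaluate the standard form: now -2*z*sin(3*z)/3 - 5*sin(z) - 2*cos(3*z)/9 - atan(z/4)/2.
Answer: -2*z*sin(3*z)/3 - 5*sin(z) - 2*cos(3*z)/9 - atan(z/4)/2.


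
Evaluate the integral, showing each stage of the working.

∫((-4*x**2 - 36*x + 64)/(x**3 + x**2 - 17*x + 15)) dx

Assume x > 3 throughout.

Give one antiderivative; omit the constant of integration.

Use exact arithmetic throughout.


Step 1. Decompose ∫((-4*x**2 - 36*x + 64)/(x**3 + x**2 - 17*x + 15)) dx by partial fractions, (-4*x**2 - 36*x + 64)/(x**3 + x**2 - 17*x + 15) = 3/(x + 5) - 2/(x - 1) - 5/(x - 3): now ∫(-5/(x - 3)) dx + ∫(-2/(x - 1)) dx + ∫(3/(x + 5)) dx.
Step 2. Evaluate the standard form [assuming x > -5]: now 3*log(x + 5) + ∫(-5/(x - 3)) dx + ∫(-2/(x - 1)) dx.
Step 3. Evaluate the standard form [assuming x > 1]: now -2*log(x - 1) + 3*log(x + 5) + ∫(-5/(x - 3)) dx.
Step 4. Evaluate the standard form [assuming x > 3]: now -5*log(x - 3) - 2*log(x - 1) + 3*log(x + 5).
Answer: -5*log(x - 3) - 2*log(x - 1) + 3*log(x + 5).


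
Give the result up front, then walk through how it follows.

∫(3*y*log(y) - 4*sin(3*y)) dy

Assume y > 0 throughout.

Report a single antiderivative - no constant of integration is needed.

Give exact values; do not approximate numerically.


The answer is 3*y**2*log(y)/2 - 3*y**2/4 + 4*cos(3*y)/3.
Step 1. Rewrite: now ∫(3*y*log(y)) dy + ∫(-4*sin(3*y)) dy.
Step 2. Integrate ∫(3*y*log(y)) dy by parts with u = log(y), dv = (3*y) dy, so v = 3*y**2/2 [assuming y > 0]: now 3*y**2*log(y)/2 + ∫(-3*y/2) dy + ∫(-4*sin(3*y)) dy.
Step 3. Evaluate the standard form: now 3*y**2*log(y)/2 - 3*y**2/4 + ∫(-4*sin(3*y)) dy.
Step 4. Evaluate the standard form: now 3*y**2*log(y)/2 - 3*y**2/4 + 4*cos(3*y)/3.
Answer: 3*y**2*log(y)/2 - 3*y**2/4 + 4*cos(3*y)/3.


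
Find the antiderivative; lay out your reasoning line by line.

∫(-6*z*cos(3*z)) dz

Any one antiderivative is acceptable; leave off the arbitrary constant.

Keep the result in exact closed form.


Step 1. Integrate ∫(-6*z*cos(3*z)) dz by parts with u = z, dv = (-6*cos(3*z)) dz, so v = -2*sin(3*z): now -2*z*sin(3*z) + ∫(2*sin(3*z)) dz.
Step 2. Evaluate the standard form: now -2*z*sin(3*z) - 2*cos(3*z)/3.
Answer: -2*z*sin(3*z) - 2*cos(3*z)/3.


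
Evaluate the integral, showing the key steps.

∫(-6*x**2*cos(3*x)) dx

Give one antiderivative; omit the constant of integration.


Step 1. Integrate ∫(-6*x**2*cos(3*x)) dx by parts with u = x**2, dv = (-6*cos(3*x)) dx, so v = -2*sin(3*x): now -2*x**2*sin(3*x) + ∫(4*x*sin(3*x)) dx.
Step 2. Integrate ∫(4*x*sin(3*x)) dx by parts with u = x, dv = (4*sin(3*x)) dx, so v = -4*cos(3*x)/3: now -2*x**2*sin(3*x) - 4*x*cos(3*x)/3 + ∫(4*cos(3*x)/3) dx.
Step 3. Evaluate the standard form: now -2*x**2*sin(3*x) - 4*x*cos(3*x)/3 + 4*sin(3*x)/9.
Answer: -2*x**2*sin(3*x) - 4*x*cos(3*x)/3 + 4*sin(3*x)/9.


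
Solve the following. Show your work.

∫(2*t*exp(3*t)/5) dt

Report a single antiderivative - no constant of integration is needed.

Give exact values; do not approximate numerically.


Step 1. Integrate ∫(2*t*exp(3*t)/5) dt by parts with u = t, dv = (2*exp(3*t)/5) dt, so v = 2*exp(3*t)/15: now 2*t*exp(3*t)/15 + ∫(-2*exp(3*t)/15) dt.
Step 2. Evaluate the standard form: now 2*t*exp(3*t)/15 - 2*exp(3*t)/45.
Answer: 2*t*exp(3*t)/15 - 2*exp(3*t)/45.


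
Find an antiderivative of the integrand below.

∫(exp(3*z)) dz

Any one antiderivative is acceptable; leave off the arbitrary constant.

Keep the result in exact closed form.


Answer: exp(3*z)/3.


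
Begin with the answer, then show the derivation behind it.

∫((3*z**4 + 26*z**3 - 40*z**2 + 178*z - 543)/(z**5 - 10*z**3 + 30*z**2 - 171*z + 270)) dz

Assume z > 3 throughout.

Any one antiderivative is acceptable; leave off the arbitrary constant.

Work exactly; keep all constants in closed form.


The answer is 4*log(z - 3) + log(z - 2) - 2*log(z + 5) + 2*atan(z/3)/3.
Step 1. Decompose ∫((3*z**4 + 26*z**3 - 40*z**2 + 178*z - 543)/(z**5 - 10*z**3 + 30*z**2 - 171*z + 270)) dz by partial fractions, (3*z**4 + 26*z**3 - 40*z**2 + 178*z - 543)/(z**5 - 10*z**3 + 30*z**2 - 171*z + 270) = 2/(z**2 + 9) - 2/(z + 5) + 1/(z - 2) + 4/(z - 3): now ∫(4/(z - 3)) dz + ∫(1/(z - 2)) dz + ∫(-2/(z + 5)) dz + ∫(2/(z**2 + 9)) dz.
Step 2. Evaluate the standard form [assuming z > 3]: now 4*log(z - 3) + ∫(1/(z - 2)) dz + ∫(-2/(z + 5)) dz + ∫(2/(z**2 + 9)) dz.
Step 3. Evaluate the standard form [assuming z > -5]: now 4*log(z - 3) - 2*log(z + 5) + ∫(1/(z - 2)) dz + ∫(2/(z**2 + 9)) dz.
Step 4. Evaluate the standard form [assuming z > 2]: now 4*log(z - 3) + log(z - 2) - 2*log(z + 5) + ∫(2/(z**2 + 9)) dz.
Step 5. Evaluate the standard form: now 4*log(z - 3) + log(z - 2) - 2*log(z + 5) + 2*atan(z/3)/3.
Answer: 4*log(z - 3) + log(z - 2) - 2*log(z + 5) + 2*atan(z/3)/3.


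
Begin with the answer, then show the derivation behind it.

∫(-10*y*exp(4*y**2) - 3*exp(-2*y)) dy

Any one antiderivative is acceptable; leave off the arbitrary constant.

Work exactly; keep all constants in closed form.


The answer is -5*exp(4*y**2)/4 + 3*exp(-2*y)/2.
Step 1. Rewrite: now ∫(-10*y*exp(4*y**2)) dy + ∫(-3*exp(-2*y)) dy.
Step 2. Evaluate the standard form: now ∫(-10*y*exp(4*y**2)) dy + 3*exp(-2*y)/2.
Step 3. Substitute u = y**2, turning ∫(-10*y*exp(4*y**2)) dy into ∫(-5*exp(4*u)) du: now ∫(-5*exp(4*u)) du + 3*exp(-2*y)/2.
Step 4. Evaluate the standard form: now -5*exp(4*u)/4 + 3*exp(-2*y)/2.
Step 5. Substitute back u = y**2: now -5*exp(4*y**2)/4 + 3*exp(-2*y)/2.
Answer: -5*exp(4*y**2)/4 + 3*exp(-2*y)/2.


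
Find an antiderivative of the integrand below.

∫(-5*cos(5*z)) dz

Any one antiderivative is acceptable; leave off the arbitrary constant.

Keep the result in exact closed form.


Answer: -sin(5*z).


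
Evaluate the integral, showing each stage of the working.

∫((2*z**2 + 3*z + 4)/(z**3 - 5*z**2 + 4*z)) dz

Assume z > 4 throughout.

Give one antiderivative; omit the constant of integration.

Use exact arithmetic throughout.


Step 1. Decompose ∫((2*z**2 + 3*z + 4)/(z**3 - 5*z**2 + 4*z)) dz by partial fractions, (2*z**2 + 3*z + 4)/(z**3 - 5*z**2 + 4*z) = -3/(z - 1) + 4/(z - 4) + 1/z: now ∫(1/z) dz + ∫(4/(z - 4)) dz + ∫(-3/(z - 1)) dz.
Step 2. Evaluate the standard form [assuming z > 4]: now 4*log(z - 4) + ∫(1/z) dz + ∫(-3/(z - 1)) dz.
Step 3. Evaluate the standard form [assuming z > 0]: now log(z) + 4*log(z - 4) + ∫(-3/(z - 1)) dz.
Step 4. Evaluate the standard form [assuming z > 1]: now log(z) + 4*log(z - 4) - 3*log(z - 1).
Answer: log(z) + 4*log(z - 4) - 3*log(z - 1).


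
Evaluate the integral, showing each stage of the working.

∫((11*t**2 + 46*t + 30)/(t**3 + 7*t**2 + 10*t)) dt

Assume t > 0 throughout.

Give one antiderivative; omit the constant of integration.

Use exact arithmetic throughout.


Step 1. Decompose ∫((11*t**2 + 46*t + 30)/(t**3 + 7*t**2 + 10*t)) dt by partial fractions, (11*t**2 + 46*t + 30)/(t**3 + 7*t**2 + 10*t) = 5/(t + 5) + 3/(t + 2) + 3/t: now ∫(3/t) dt + ∫(3/(t + 2)) dt + ∫(5/(t + 5)) dt.
Step 2. Evaluate the standard form [assuming t > -5]: now 5*log(t + 5) + ∫(3/t) dt + ∫(3/(t + 2)) dt.
Step 3. Evaluate the standard form [assuming t > 0]: now 3*log(t) + 5*log(t + 5) + ∫(3/(t + 2)) dt.
Step 4. Evaluate the standard form [assuming t > -2]: now 3*log(t) + 3*log(t + 2) + 5*log(t + 5).
Answer: 3*log(t) + 3*log(t + 2) + 5*log(t + 5).


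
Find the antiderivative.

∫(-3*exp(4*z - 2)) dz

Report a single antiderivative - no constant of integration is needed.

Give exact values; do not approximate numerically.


Answer: -3*exp(4*z - 2)/4.


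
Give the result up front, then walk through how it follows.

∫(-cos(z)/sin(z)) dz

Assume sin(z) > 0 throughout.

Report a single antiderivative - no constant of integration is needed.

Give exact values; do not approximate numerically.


The answer is -log(sin(z)).
Step 1. Substitute u = sin(z), turning ∫(-cos(z)/sin(z)) dz into ∫(-1/u) du: now ∫(-1/u) du.
Step 2. Evaluate the standard form [assuming u > 0]: now -log(u).
Step 3. Substitute back u = sin(z): now -log(sin(z)).
Answer: -log(sin(z)).


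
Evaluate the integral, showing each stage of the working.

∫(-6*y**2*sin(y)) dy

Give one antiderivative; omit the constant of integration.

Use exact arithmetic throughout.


Step 1. Integrate ∫(-6*y**2*sin(y)) dy by parts with u = y**2, dv = (-6*sin(y)) dy, so v = 6*cos(y): now 6*y**2*cos(y) + ∫(-12*y*cos(y)) dy.
Step 2. Integrate ∫(-12*y*cos(y)) dy by parts with u = y, dv = (-12*cos(y)) dy, so v = -12*sin(y): now 6*y**2*cos(y) - 12*y*sin(y) + ∫(12*sin(y)) dy.
Step 3. Evaluate the standard form: now 6*y**2*cos(y) - 12*y*sin(y) - 12*cos(y).
Answer: 6*y**2*cos(y) - 12*y*sin(y) - 12*cos(y).


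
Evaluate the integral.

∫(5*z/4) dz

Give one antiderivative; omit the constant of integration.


Answer: 5*z**2/8.


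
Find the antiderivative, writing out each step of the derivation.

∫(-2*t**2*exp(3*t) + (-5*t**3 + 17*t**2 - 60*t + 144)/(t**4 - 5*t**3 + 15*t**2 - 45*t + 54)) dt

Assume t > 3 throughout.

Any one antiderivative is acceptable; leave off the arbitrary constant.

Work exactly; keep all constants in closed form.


Step 1. Rewrite: now ∫(-2*t**2*exp(3*t)) dt + ∫((-5*t**3 + 17*t**2 - 60*t + 144)/(t**4 - 5*t**3 + 15*t**2 - 45*t + 54)) dt.
Step 2. Decompose ∫((-5*t**3 + 17*t**2 - 60*t + 144)/(t**4 - 5*t**3 + 15*t**2 - 45*t + 54)) dt by partial fractions, (-5*t**3 + 17*t**2 - 60*t + 144)/(t**4 - 5*t**3 + 15*t**2 - 45*t + 54) = 3/(t**2 + 9) - 4/(t - 2) - 1/(t - 3): now ∫(-2*t**2*exp(3*t)) dt + ∫(-1/(t - 3)) dt + ∫(-4/(t - 2)) dt + ∫(3/(t**2 + 9)) dt.
Step 3. Evaluate the standard form [assuming t > 2]: now -4*log(t - 2) + ∫(-2*t**2*exp(3*t)) dt + ∫(-1/(t - 3)) dt + ∫(3/(t**2 + 9)) dt.
Step 4. Evaluate the standard form [assuming t > 3]: now -log(t - 3) - 4*log(t - 2) + ∫(-2*t**2*exp(3*t)) dt + ∫(3/(t**2 + 9)) dt.
Step 5. Evaluate the standard form: now -log(t - 3) - 4*log(t - 2) + atan(t/3) + ∫(-2*t**2*exp(3*t)) dt.
Step 6. Integrate ∫(-2*t**2*exp(3*t)) dt by parts with u = t**2, dv = (-2*exp(3*t)) dt, so v = -2*exp(3*t)/3: now -2*t**2*exp(3*t)/3 - log(t - 3) - 4*log(t - 2) + atan(t/3) + ∫(4*t*exp(3*t)/3) dt.
Step 7. Integrate ∫(4*t*exp(3*t)/3) dt by parts with u = t, dv = (4*exp(3*t)/3) dt, so v = 4*exp(3*t)/9: now -2*t**2*exp(3*t)/3 + 4*t*exp(3*t)/9 - log(t - 3) - 4*log(t - 2) + atan(t/3) + ∫(-4*exp(3*t)/9) dt.
Step 8. Evaluate the standard form: now -2*t**2*exp(3*t)/3 + 4*t*exp(3*t)/9 - 4*exp(3*t)/27 - log(t - 3) - 4*log(t - 2) + atan(t/3).
Answer: -2*t**2*exp(3*t)/3 + 4*t*exp(3*t)/9 - 4*exp(3*t)/27 - log(t - 3) - 4*log(t - 2) + atan(t/3).


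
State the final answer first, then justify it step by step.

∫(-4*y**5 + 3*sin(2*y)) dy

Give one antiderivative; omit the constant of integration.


The answer is -2*y**6/3 - 3*cos(2*y)/2.
Step 1. Rewrite: now ∫(-4*y**5) dy + ∫(3*sin(2*y)) dy.
Step 2. Evaluate the standard form: now -2*y**6/3 + ∫(3*sin(2*y)) dy.
Step 3. Evaluate the standard form: now -2*y**6/3 - 3*cos(2*y)/2.
Answer: -2*y**6/3 - 3*cos(2*y)/2.


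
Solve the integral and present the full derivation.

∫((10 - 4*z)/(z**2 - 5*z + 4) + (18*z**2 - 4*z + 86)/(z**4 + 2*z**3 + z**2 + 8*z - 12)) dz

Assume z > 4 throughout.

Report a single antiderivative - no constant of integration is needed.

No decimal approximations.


Step 1. Rewrite: now ∫((10 - 4*z)/(z**2 - 5*z + 4)) dz + ∫((18*z**2 - 4*z + 86)/(z**4 + 2*z**3 + z**2 + 8*z - 12)) dz.
Step 2. Decompose ∫((10 - 4*z)/(z**2 - 5*z + 4)) dz by partial fractions, (10 - 4*z)/(z**2 - 5*z + 4) = -2/(z - 1) - 2/(z - 4): now ∫((18*z**2 - 4*z + 86)/(z**4 + 2*z**3 + z**2 + 8*z - 12)) dz + ∫(-2/(z - 4)) dz + ∫(-2/(z - 1)) dz.
Step 3. Evaluate the standard form [assuming z > 1]: now -2*log(z - 1) + ∫((18*z**2 - 4*z + 86)/(z**4 + 2*z**3 + z**2 + 8*z - 12)) dz + ∫(-2/(z - 4)) dz.
Step 4. Evaluate the standard form [assuming z > 4]: now -2*log(z - 4) - 2*log(z - 1) + ∫((18*z**2 - 4*z + 86)/(z**4 + 2*z**3 + z**2 + 8*z - 12)) dz.
Step 5. Decompose ∫((18*z**2 - 4*z + 86)/(z**4 + 2*z**3 + z**2 + 8*z - 12)) dz by partial fractions, (18*z**2 - 4*z + 86)/(z**4 + 2*z**3 + z**2 + 8*z - 12) = -2/(z**2 + 4) - 5/(z + 3) + 5/(z - 1): now -2*log(z - 4) - 2*log(z - 1) + ∫(5/(z - 1)) dz + ∫(-5/(z + 3)) dz + ∫(-2/(z**2 + 4)) dz.
Step 6. Evaluate the standard form [assuming z > -3]: now -2*log(z - 4) - 2*log(z - 1) - 5*log(z + 3) + ∫(5/(z - 1)) dz + ∫(-2/(z**2 + 4)) dz.
Step 7. Evaluate the standard form [assuming z > 1]: now -2*log(z - 4) + 3*log(z - 1) - 5*log(z + 3) + ∫(-2/(z**2 + 4)) dz.
Step 8. Evaluate the standard form: now -2*log(z - 4) + 3*log(z - 1) - 5*log(z + 3) - atan(z/2).
Answer: -2*log(z - 4) + 3*log(z - 1) - 5*log(z + 3) - atan(z/2).


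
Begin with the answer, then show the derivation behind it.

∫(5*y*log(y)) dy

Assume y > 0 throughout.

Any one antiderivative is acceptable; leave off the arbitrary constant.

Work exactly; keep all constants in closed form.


The answer is 5*y**2*log(y)/2 - 5*y**2/4.
Step 1. Integrate ∫(5*y*log(y)) dy by parts with u = log(y), dv = (5*y) dy, so v = 5*y**2/2 [assuming y > 0]: now 5*y**2*log(y)/2 + ∫(-5*y/2) dy.
Step 2. Evaluate the standard form: now 5*y**2*log(y)/2 - 5*y**2/4.
Answer: 5*y**2*log(y)/2 - 5*y**2/4.


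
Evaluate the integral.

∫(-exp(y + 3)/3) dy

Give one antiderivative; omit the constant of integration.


Answer: -exp(y + 3)/3.


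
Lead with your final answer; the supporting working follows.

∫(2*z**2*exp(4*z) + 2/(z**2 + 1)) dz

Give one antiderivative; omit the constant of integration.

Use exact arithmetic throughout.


The answer is z**2*exp(4*z)/2 - z*exp(4*z)/4 + exp(4*z)/16 + 2*atan(z).
Step 1. Rewrite: now ∫(2*z**2*exp(4*z)) dz + ∫(2/(z**2 + 1)) dz.
Step 2. Integrate ∫(2*z**2*exp(4*z)) dz by parts with u = z**2, dv = (2*exp(4*z)) dz, so v = exp(4*z)/2: now z**2*exp(4*z)/2 + ∫(-z*exp(4*z)) dz + ∫(2/(z**2 + 1)) dz.
Step 3. Integrate ∫(-z*exp(4*z)) dz by parts with u = z, dv = (-exp(4*z)) dz, so v = -exp(4*z)/4: now z**2*exp(4*z)/2 - z*exp(4*z)/4 + ∫(2/(z**2 + 1)) dz + ∫(exp(4*z)/4) dz.
Step 4. Evaluate the standard form: now z**2*exp(4*z)/2 - z*exp(4*z)/4 + exp(4*z)/16 + ∫(2/(z**2 + 1)) dz.
Step 5. Evaluate the standard form: now z**2*exp(4*z)/2 - z*exp(4*z)/4 + exp(4*z)/16 + 2*atan(z).
Answer: z**2*exp(4*z)/2 - z*exp(4*z)/4 + exp(4*z)/16 + 2*atan(z).


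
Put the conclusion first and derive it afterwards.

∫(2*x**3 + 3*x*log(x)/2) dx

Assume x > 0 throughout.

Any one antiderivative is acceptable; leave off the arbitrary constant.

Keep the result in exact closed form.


The answer is x**4/2 + 3*x**2*log(x)/4 - 3*x**2/8.
Step 1. Rewrite: now ∫(2*x**3) dx + ∫(3*x*log(x)/2) dx.
Step 2. Evaluate the standard form: now x**4/2 + ∫(3*x*log(x)/2) dx.
Step 3. Integrate ∫(3*x*log(x)/2) dx by parts with u = log(x), dv = (3*x/2) dx, so v = 3*x**2/4 [assuming x > 0]: now x**4/2 + 3*x**2*log(x)/4 + ∫(-3*x/4) dx.
Step 4. Evaluate the standard form: now x**4/2 + 3*x**2*log(x)/4 - 3*x**2/8.
Answer: x**4/2 + 3*x**2*log(x)/4 - 3*x**2/8.


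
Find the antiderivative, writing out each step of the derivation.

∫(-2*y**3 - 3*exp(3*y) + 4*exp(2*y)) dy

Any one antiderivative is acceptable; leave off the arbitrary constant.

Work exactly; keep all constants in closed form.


Step 1. Rewrite: now ∫(-2*y**3) dy + ∫(4*exp(2*y)) dy + ∫(-3*exp(3*y)) dy.
Step 2. Evaluate the standard form: now -exp(3*y) + ∫(-2*y**3) dy + ∫(4*exp(2*y)) dy.
Step 3. Evaluate the standard form: now -y**4/2 - exp(3*y) + ∫(4*exp(2*y)) dy.
Step 4. Evaluate the standard form: now -y**4/2 - exp(3*y) + 2*exp(2*y).
Answer: -y**4/2 - exp(3*y) + 2*exp(2*y).


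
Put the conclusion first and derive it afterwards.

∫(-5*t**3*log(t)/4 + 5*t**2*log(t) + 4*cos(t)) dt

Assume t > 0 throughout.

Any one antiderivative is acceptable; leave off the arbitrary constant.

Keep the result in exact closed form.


The answer is -5*t**4*log(t)/16 + 5*t**4/64 + 5*t**3*log(t)/3 - 5*t**3/9 + 4*sin(t).
Step 1. Rewrite: now ∫(5*t**2*log(t)) dt + ∫(-5*t**3*log(t)/4) dt + ∫(4*cos(t)) dt.
Step 2. Evaluate the standard form: now 4*sin(t) + ∫(5*t**2*log(t)) dt + ∫(-5*t**3*log(t)/4) dt.
Step 3. Integrate ∫(5*t**2*log(t)) dt by parts with u = log(t), dv = (5*t**2) dt, so v = 5*t**3/3 [assuming t > 0]: now 5*t**3*log(t)/3 + 4*sin(t) + ∫(-5*t**2/3) dt + ∫(-5*t**3*log(t)/4) dt.
Step 4. Evaluate the standard form: now 5*t**3*log(t)/3 - 5*t**3/9 + 4*sin(t) + ∫(-5*t**3*log(t)/4) dt.
Step 5. Integrate ∫(-5*t**3*log(t)/4) dt by parts with u = log(t), dv = (-5*t**3/4) dt, so v = -5*t**4/16 [assuming t > 0]: now -5*t**4*log(t)/16 + 5*t**3*log(t)/3 - 5*t**3/9 + 4*sin(t) + ∫(5*t**3/16) dt.
Step 6. Evaluate the standard form: now -5*t**4*log(t)/16 + 5*t**4/64 + 5*t**3*log(t)/3 - 5*t**3/9 + 4*sin(t).
Answer: -5*t**4*log(t)/16 + 5*t**4/64 + 5*t**3*log(t)/3 - 5*t**3/9 + 4*sin(t).


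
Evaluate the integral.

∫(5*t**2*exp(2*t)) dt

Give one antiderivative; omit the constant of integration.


Answer: 5*t**2*exp(2*t)/2 - 5*t*exp(2*t)/2 + 5*exp(2*t)/4.


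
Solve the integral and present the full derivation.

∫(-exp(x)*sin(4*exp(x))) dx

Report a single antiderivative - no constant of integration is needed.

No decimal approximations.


Step 1. Substitute u = exp(x), turning ∫(-exp(x)*sin(4*exp(x))) dx into ∫(-sin(4*u)) du: now ∫(-sin(4*u)) du.
Step 2. Evaluate the standard form: now cos(4*u)/4.
Step 3. Substitute back u = exp(x): now cos(4*exp(x))/4.
Answer: cos(4*exp(x))/4.


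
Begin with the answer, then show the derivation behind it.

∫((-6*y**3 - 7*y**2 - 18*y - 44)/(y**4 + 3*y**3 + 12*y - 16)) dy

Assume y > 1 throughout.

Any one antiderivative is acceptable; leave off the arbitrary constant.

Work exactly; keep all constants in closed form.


The answer is -3*log(y - 1) - 3*log(y + 4) + atan(y/2).
Step 1. Decompose ∫((-6*y**3 - 7*y**2 - 18*y - 44)/(y**4 + 3*y**3 + 12*y - 16)) dy by partial fractions, (-6*y**3 - 7*y**2 - 18*y - 44)/(y**4 + 3*y**3 + 12*y - 16) = 2/(y**2 + 4) - 3/(y + 4) - 3/(y - 1): now ∫(-3/(y - 1)) dy + ∫(-3/(y + 4)) dy + ∫(2/(y**2 + 4)) dy.
Step 2. Evaluate the standard form [assuming y > -4]: now -3*log(y + 4) + ∫(-3/(y - 1)) dy + ∫(2/(y**2 + 4)) dy.
Step 3. Evaluate the standard form [assuming y > 1]: now -3*log(y - 1) - 3*log(y + 4) + ∫(2/(y**2 + 4)) dy.
Step 4. Evaluate the standard form: now -3*log(y - 1) - 3*log(y + 4) + atan(y/2).
Answer: -3*log(y - 1) - 3*log(y + 4) + atan(y/2).


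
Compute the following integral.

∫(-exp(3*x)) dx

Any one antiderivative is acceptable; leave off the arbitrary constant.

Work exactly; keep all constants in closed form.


Answer: -exp(3*x)/3.


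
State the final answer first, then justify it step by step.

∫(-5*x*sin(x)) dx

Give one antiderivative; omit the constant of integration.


The answer is 5*x*cos(x) - 5*sin(x).
Step 1. Integrate ∫(-5*x*sin(x)) dx by parts with u = x, dv = (-5*sin(x)) dx, so v = 5*cos(x): now 5*x*cos(x) + ∫(-5*cos(x)) dx.
Step 2. Evaluate the standard form: now 5*x*cos(x) - 5*sin(x).
Answer: 5*x*cos(x) - 5*sin(x).


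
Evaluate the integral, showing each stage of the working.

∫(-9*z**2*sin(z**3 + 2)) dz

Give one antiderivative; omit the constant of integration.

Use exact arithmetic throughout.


Step 1. Substitute u = z**3 + 2, turning ∫(-9*z**2*sin(z**3 + 2)) dz into ∫(-3*sin(u)) du: now ∫(-3*sin(u)) du.
Step 2. Evaluate the standard form: now 3*cos(u).
Step 3. Substitute back u = z**3 + 2: now 3*cos(z**3 + 2).
Answer: 3*cos(z**3 + 2).


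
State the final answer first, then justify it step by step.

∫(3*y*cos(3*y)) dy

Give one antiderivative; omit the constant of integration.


The answer is y*sin(3*y) + cos(3*y)/3.
Step 1. Integrate ∫(3*y*cos(3*y)) dy by parts with u = y, dv = (3*cos(3*y)) dy, so v = sin(3*y): now y*sin(3*y) + ∫(-sin(3*y)) dy.
Step 2. Evaluate the standard form: now y*sin(3*y) + cos(3*y)/3.
Answer: y*sin(3*y) + cos(3*y)/3.


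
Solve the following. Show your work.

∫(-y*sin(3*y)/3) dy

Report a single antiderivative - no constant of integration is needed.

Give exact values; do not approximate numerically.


Step 1. Integrate ∫(-y*sin(3*y)/3) dy by parts with u = y, dv = (-sin(3*y)/3) dy, so v = cos(3*y)/9: now y*cos(3*y)/9 + ∫(-cos(3*y)/9) dy.
Step 2. Evaluate the standard form: now y*cos(3*y)/9 - sin(3*y)/27.
Answer: y*cos(3*y)/9 - sin(3*y)/27.


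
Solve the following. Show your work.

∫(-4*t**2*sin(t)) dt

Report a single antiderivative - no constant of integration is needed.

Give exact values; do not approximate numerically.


Step 1. Integrate ∫(-4*t**2*sin(t)) dt by parts with u = t**2, dv = (-4*sin(t)) dt, so v = 4*cos(t): now 4*t**2*cos(t) + ∫(-8*t*cos(t)) dt.
Step 2. Integrate ∫(-8*t*cos(t)) dt by parts with u = t, dv = (-8*cos(t)) dt, so v = -8*sin(t): now 4*t**2*cos(t) - 8*t*sin(t) + ∫(8*sin(t)) dt.
Step 3. Evaluate the standard form: now 4*t**2*cos(t) - 8*t*sin(t) - 8*cos(t).
Answer: 4*t**2*cos(t) - 8*t*sin(t) - 8*cos(t).


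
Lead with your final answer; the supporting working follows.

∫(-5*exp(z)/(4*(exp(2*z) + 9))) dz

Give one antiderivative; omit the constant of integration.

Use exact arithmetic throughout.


The answer is -5*atan(exp(z)/3)/12.
Step 1. Substitute u = exp(z), turning ∫(-5*exp(z)/(4*(exp(2*z) + 9))) dz into ∫(-5/(4*(u**2 + 9))) du: now ∫(-5/(4*(u**2 + 9))) du.
Step 2. Evaluate the standard form: now -5*atan(u/3)/12.
Step 3. Substitute back u = exp(z): now -5*atan(exp(z)/3)/12.
Answer: -5*atan(exp(z)/3)/12.


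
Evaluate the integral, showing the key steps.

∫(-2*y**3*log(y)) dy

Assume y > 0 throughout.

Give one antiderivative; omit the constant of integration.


Step 1. Integrate ∫(-2*y**3*log(y)) dy by parts with u = log(y), dv = (-2*y**3) dy, so v = -y**4/2 [assuming y > 0]: now -y**4*log(y)/2 + ∫(y**3/2) dy.
Step 2. Evaluate the standard form: now -y**4*log(y)/2 + y**4/8.
Answer: -y**4*log(y)/2 + y**4/8.


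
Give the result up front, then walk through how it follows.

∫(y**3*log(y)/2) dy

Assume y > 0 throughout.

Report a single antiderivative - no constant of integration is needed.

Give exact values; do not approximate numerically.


The answer is y**4*log(y)/8 - y**4/32.
Step 1. Integrate ∫(y**3*log(y)/2) dy by parts with u = log(y), dv = (y**3/2) dy, so v = y**4/8 [assuming y > 0]: now y**4*log(y)/8 + ∫(-y**3/8) dy.
Step 2. Evaluate the standard form: now y**4*log(y)/8 - y**4/32.
Answer: y**4*log(y)/8 - y**4/32.


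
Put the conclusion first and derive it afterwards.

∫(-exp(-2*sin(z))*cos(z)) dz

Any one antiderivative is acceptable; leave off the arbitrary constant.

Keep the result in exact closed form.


The answer is exp(-2*sin(z))/2.
Step 1. Substitute u = sin(z), turning ∫(-exp(-2*sin(z))*cos(z)) dz into ∫(-exp(-2*u)) du: now ∫(-exp(-2*u)) du.
Step 2. Evaluate the standard form: now exp(-2*u)/2.
Step 3. Substitute back u = sin(z): now exp(-2*sin(z))/2.
Answer: exp(-2*sin(z))/2.


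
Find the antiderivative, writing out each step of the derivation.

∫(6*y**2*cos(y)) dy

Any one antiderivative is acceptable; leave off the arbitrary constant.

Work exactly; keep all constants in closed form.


Step 1. Integrate ∫(6*y**2*cos(y)) dy by parts with u = y**2, dv = (6*cos(y)) dy, so v = 6*sin(y): now 6*y**2*sin(y) + ∫(-12*y*sin(y)) dy.
Step 2. Integrate ∫(-12*y*sin(y)) dy by parts with u = y, dv = (-12*sin(y)) dy, so v = 12*cos(y): now 6*y**2*sin(y) + 12*y*cos(y) + ∫(-12*cos(y)) dy.
Step 3. Evaluate the standard form: now 6*y**2*sin(y) + 12*y*cos(y) - 12*sin(y).
Answer: 6*y**2*sin(y) + 12*y*cos(y) - 12*sin(y).


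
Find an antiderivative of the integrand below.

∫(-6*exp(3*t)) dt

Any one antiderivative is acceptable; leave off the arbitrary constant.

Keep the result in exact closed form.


Answer: -2*exp(3*t).


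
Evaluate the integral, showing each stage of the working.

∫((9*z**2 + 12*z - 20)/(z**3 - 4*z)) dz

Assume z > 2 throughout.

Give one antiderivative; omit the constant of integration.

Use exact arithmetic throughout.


Step 1. Decompose ∫((9*z**2 + 12*z - 20)/(z**3 - 4*z)) dz by partial fractions, (9*z**2 + 12*z - 20)/(z**3 - 4*z) = -1/(z + 2) + 5/(z - 2) + 5/z: now ∫(5/z) dz + ∫(5/(z - 2)) dz + ∫(-1/(z + 2)) dz.
Step 2. Evaluate the standard form [assuming z > 0]: now 5*log(z) + ∫(5/(z - 2)) dz + ∫(-1/(z + 2)) dz.
Step 3. Evaluate the standard form [assuming z > 2]: now 5*log(z) + 5*log(z - 2) + ∫(-1/(z + 2)) dz.
Step 4. Evaluate the standard form [assuming z > -2]: now 5*log(z) + 5*log(z - 2) - log(z + 2).
Answer: 5*log(z) + 5*log(z - 2) - log(z + 2).


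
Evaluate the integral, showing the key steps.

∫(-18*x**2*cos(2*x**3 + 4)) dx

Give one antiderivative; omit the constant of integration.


Step 1. Substitute u = x**3 + 2, turning ∫(-18*x**2*cos(2*x**3 + 4)) dx into ∫(-6*cos(2*u)) du: now ∫(-6*cos(2*u)) du.
Step 2. Evaluate the standard form: now -3*sin(2*u).
Step 3. Substitute back u = x**3 + 2: now -3*sin(2*x**3 + 4).
Answer: -3*sin(2*x**3 + 4).


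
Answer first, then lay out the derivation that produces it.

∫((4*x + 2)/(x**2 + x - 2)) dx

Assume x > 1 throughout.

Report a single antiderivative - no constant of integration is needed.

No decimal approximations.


The answer is 2*log(x - 1) + 2*log(x + 2).
Step 1. Decompose ∫((4*x + 2)/(x**2 + x - 2)) dx by partial fractions, (4*x + 2)/(x**2 + x - 2) = 2/(x + 2) + 2/(x - 1): now ∫(2/(x - 1)) dx + ∫(2/(x + 2)) dx.
Step 2. Evaluate the standard form [assuming x > 1]: now 2*log(x - 1) + ∫(2/(x + 2)) dx.
Step 3. Evaluate the standard form [assuming x > -2]: now 2*log(x - 1) + 2*log(x + 2).
Answer: 2*log(x - 1) + 2*log(x + 2).


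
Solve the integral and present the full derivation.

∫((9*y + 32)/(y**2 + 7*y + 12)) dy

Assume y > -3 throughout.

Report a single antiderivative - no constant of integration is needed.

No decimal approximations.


Step 1. Decompose ∫((9*y + 32)/(y**2 + 7*y + 12)) dy by partial fractions, (9*y + 32)/(y**2 + 7*y + 12) = 4/(y + 4) + 5/(y + 3): now ∫(5/(y + 3)) dy + ∫(4/(y + 4)) dy.
Step 2. Evaluate the standard form [assuming y > -3]: now 5*log(y + 3) + ∫(4/(y + 4)) dy.
Step 3. Evaluate the standard form [assuming y > -4]: now 5*log(y + 3) + 4*log(y + 4).
Answer: 5*log(y + 3) + 4*log(y + 4).


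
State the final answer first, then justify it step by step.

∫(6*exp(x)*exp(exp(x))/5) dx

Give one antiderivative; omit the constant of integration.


The answer is 6*exp(exp(x))/5.
Step 1. Substitute u = exp(x), turning ∫(6*exp(x)*exp(exp(x))/5) dx into ∫(6*exp(u)/5) du: now ∫(6*exp(u)/5) du.
Step 2. Evaluate the standard form: now 6*exp(u)/5.
Step 3. Substitute back u = exp(x): now 6*exp(exp(x))/5.
Answer: 6*exp(exp(x))/5.


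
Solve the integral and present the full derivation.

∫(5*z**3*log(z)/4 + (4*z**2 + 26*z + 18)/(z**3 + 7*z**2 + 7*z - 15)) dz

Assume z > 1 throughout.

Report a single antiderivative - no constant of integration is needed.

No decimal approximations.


Step 1. Rewrite: now ∫(5*z**3*log(z)/4) dz + ∫((4*z**2 + 26*z + 18)/(z**3 + 7*z**2 + 7*z - 15)) dz.
Step 2. Integrate ∫(5*z**3*log(z)/4) dz by parts with u = log(z), dv = (5*z**3/4) dz, so v = 5*z**4/16 [assuming z > 0]: now 5*z**4*log(z)/16 + ∫(-5*z**3/16) dz + ∫((4*z**2 + 26*z + 18)/(z**3 + 7*z**2 + 7*z - 15)) dz.
Step 3. Evaluate the standard form: now 5*z**4*log(z)/16 - 5*z**4/64 + ∫((4*z**2 + 26*z + 18)/(z**3 + 7*z**2 + 7*z - 15)) dz.
Step 4. Decompose ∫((4*z**2 + 26*z + 18)/(z**3 + 7*z**2 + 7*z - 15)) dz by partial fractions, (4*z**2 + 26*z + 18)/(z**3 + 7*z**2 + 7*z - 15) = -1/(z + 5) + 3/(z + 3) + 2/(z - 1): now 5*z**4*log(z)/16 - 5*z**4/64 + ∫(2/(z - 1)) dz + ∫(3/(z + 3)) dz + ∫(-1/(z + 5)) dz.
Step 5. Evaluate the standard form [assuming z > 1]: now 5*z**4*log(z)/16 - 5*z**4/64 + 2*log(z - 1) + ∫(3/(z + 3)) dz + ∫(-1/(z + 5)) dz.
Step 6. Evaluate the standard form [assuming z > -5]: now 5*z**4*log(z)/16 - 5*z**4/64 + 2*log(z - 1) - log(z + 5) + ∫(3/(z + 3)) dz.
Step 7. Evaluate the standard form [assuming z > -3]: now 5*z**4*log(z)/16 - 5*z**4/64 + 2*log(z - 1) + 3*log(z + 3) - log(z + 5).
Answer: 5*z**4*log(z)/16 - 5*z**4/64 + 2*log(z - 1) + 3*log(z + 3) - log(z + 5).


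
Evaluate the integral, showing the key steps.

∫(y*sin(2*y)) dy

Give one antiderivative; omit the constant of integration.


Step 1. Integrate ∫(y*sin(2*y)) dy by parts with u = y, dv = (sin(2*y)) dy, so v = -cos(2*y)/2: now -y*cos(2*y)/2 + ∫(cos(2*y)/2) dy.
Step 2. Evaluate the standard form: now -y*cos(2*y)/2 + sin(2*y)/4.
Answer: -y*cos(2*y)/2 + sin(2*y)/4.


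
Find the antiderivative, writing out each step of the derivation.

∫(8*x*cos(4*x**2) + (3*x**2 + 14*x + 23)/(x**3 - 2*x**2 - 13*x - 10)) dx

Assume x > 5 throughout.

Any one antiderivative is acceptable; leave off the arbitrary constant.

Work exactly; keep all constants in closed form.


Step 1. Rewrite: now ∫(8*x*cos(4*x**2)) dx + ∫((3*x**2 + 14*x + 23)/(x**3 - 2*x**2 - 13*x - 10)) dx.
Step 2. Substitute u = x**2, turning ∫(8*x*cos(4*x**2)) dx into ∫(4*cos(4*u)) du: now ∫((3*x**2 + 14*x + 23)/(x**3 - 2*x**2 - 13*x - 10)) dx + ∫(4*cos(4*u)) du.
Step 3. Evaluate the standard form: now sin(4*u) + ∫((3*x**2 + 14*x + 23)/(x**3 - 2*x**2 - 13*x - 10)) dx.
Step 4. Substitute back u = x**2: now sin(4*x**2) + ∫((3*x**2 + 14*x + 23)/(x**3 - 2*x**2 - 13*x - 10)) dx.
Step 5. Decompose ∫((3*x**2 + 14*x + 23)/(x**3 - 2*x**2 - 13*x - 10)) dx by partial fractions, (3*x**2 + 14*x + 23)/(x**3 - 2*x**2 - 13*x - 10) = 1/(x + 2) - 2/(x + 1) + 4/(x - 5): now sin(4*x**2) + ∫(4/(x - 5)) dx + ∫(-2/(x + 1)) dx + ∫(1/(x + 2)) dx.
Step 6. Evaluate the standard form [assuming x > 5]: now 4*log(x - 5) + sin(4*x**2) + ∫(-2/(x + 1)) dx + ∫(1/(x + 2)) dx.
Step 7. Evaluate the standard form [assuming x > -2]: now 4*log(x - 5) + log(x + 2) + sin(4*x**2) + ∫(-2/(x + 1)) dx.
Step 8. Evaluate the standard form [assuming x > -1]: now 4*log(x - 5) - 2*log(x + 1) + log(x + 2) + sin(4*x**2).
Answer: 4*log(x - 5) - 2*log(x + 1) + log(x + 2) + sin(4*x**2).


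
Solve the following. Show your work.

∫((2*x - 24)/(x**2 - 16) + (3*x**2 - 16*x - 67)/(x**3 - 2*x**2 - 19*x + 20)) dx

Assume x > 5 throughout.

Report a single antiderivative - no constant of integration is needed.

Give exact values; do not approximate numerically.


Step 1. Rewrite: now ∫((2*x - 24)/(x**2 - 16)) dx + ∫((3*x**2 - 16*x - 67)/(x**3 - 2*x**2 - 19*x + 20)) dx.
Step 2. Decompose ∫((3*x**2 - 16*x - 67)/(x**3 - 2*x**2 - 19*x + 20)) dx by partial fractions, (3*x**2 - 16*x - 67)/(x**3 - 2*x**2 - 19*x + 20) = 1/(x + 4) + 4/(x - 1) - 2/(x - 5): now ∫((2*x - 24)/(x**2 - 16)) dx + ∫(-2/(x - 5)) dx + ∫(4/(x - 1)) dx + ∫(1/(x + 4)) dx.
Step 3. Evaluate the standard form [assuming x > -4]: now log(x + 4) + ∫((2*x - 24)/(x**2 - 16)) dx + ∫(-2/(x - 5)) dx + ∫(4/(x - 1)) dx.
Step 4. Evaluate the standard form [assuming x > 5]: now -2*log(x - 5) + log(x + 4) + ∫((2*x - 24)/(x**2 - 16)) dx + ∫(4/(x - 1)) dx.
Step 5. Evaluate the standard form [assuming x > 1]: now -2*log(x - 5) + 4*log(x - 1) + log(x + 4) + ∫((2*x - 24)/(x**2 - 16)) dx.
Step 6. Decompose ∫((2*x - 24)/(x**2 - 16)) dx by partial fractions, (2*x - 24)/(x**2 - 16) = 4/(x + 4) - 2/(x - 4): now -2*log(x - 5) + 4*log(x - 1) + log(x + 4) + ∫(-2/(x - 4)) dx + ∫(4/(x + 4)) dx.
Step 7. Evaluate the standard form [assuming x > -4]: now -2*log(x - 5) + 4*log(x - 1) + 5*log(x + 4) + ∫(-2/(x - 4)) dx.
Step 8. Evaluate the standard form [assuming x > 4]: now -2*log(x - 5) - 2*log(x - 4) + 4*log(x - 1) + 5*log(x + 4).
Answer: -2*log(x - 5) - 2*log(x - 4) + 4*log(x - 1) + 5*log(x + 4).
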